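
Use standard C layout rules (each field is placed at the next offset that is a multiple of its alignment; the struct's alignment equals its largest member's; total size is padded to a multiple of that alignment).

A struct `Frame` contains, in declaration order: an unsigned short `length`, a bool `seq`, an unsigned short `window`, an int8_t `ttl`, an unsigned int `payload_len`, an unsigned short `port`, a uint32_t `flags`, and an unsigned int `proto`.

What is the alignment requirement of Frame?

4

member alignments: length=2, seq=1, window=2, ttl=1, payload_len=4, port=2, flags=4, proto=4
max = 4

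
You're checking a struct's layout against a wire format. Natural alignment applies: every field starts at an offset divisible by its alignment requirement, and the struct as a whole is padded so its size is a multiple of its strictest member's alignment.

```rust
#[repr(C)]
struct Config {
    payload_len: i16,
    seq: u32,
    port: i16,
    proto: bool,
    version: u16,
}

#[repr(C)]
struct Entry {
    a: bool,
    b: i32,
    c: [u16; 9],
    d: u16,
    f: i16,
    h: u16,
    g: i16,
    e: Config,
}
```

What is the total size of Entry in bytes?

52

Config: 0..2  payload_len  (2B, 2-aligned); 2..4  -- padding (2B); 4..8  seq  (4B, 4-aligned); 8..10  port  (2B, 2-aligned); 10..11  proto  (1B, 1-aligned); 11..12  -- padding (1B); 12..14  version  (2B, 2-aligned); 14..16  -- tail padding (2B); sizeof = 16, alignof = 4
0..1  a  (1B, 1-aligned)
1..4  -- padding (3B)
4..8  b  (4B, 4-aligned)
8..26  c  (18B, 2-aligned)
26..28  d  (2B, 2-aligned)
28..30  f  (2B, 2-aligned)
30..32  h  (2B, 2-aligned)
32..34  g  (2B, 2-aligned)
34..36  -- padding (2B)
36..52  e  (16B, 4-aligned)
sizeof = 52, alignof = 4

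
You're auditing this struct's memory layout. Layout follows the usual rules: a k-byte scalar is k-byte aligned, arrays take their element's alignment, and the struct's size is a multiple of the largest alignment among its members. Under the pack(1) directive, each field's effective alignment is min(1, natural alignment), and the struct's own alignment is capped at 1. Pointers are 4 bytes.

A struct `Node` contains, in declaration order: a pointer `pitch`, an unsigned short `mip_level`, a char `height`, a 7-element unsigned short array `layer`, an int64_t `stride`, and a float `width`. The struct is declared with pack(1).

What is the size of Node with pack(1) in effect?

33

@0: pitch [4B, align 1] → 4
@4: mip_level [2B, align 1] → 6
@6: height [1B, align 1] → 7
@7: layer [14B, align 1] → 21
@21: stride [8B, align 1] → 29
@29: width [4B, align 1] → 33
size 33, align 1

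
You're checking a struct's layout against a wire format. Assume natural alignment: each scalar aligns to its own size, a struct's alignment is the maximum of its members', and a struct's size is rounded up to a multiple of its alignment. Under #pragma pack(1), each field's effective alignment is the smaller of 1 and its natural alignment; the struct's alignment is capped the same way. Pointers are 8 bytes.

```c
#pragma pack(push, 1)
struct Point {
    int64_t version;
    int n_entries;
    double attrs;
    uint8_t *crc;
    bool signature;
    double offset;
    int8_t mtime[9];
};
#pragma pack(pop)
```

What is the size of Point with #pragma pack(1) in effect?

46

0..8  version  (8B, 1-aligned)
8..12  n_entries  (4B, 1-aligned)
12..20  attrs  (8B, 1-aligned)
20..28  crc  (8B, 1-aligned)
28..29  signature  (1B, 1-aligned)
29..37  offset  (8B, 1-aligned)
37..46  mtime  (9B, 1-aligned)
sizeof = 46, alignof = 1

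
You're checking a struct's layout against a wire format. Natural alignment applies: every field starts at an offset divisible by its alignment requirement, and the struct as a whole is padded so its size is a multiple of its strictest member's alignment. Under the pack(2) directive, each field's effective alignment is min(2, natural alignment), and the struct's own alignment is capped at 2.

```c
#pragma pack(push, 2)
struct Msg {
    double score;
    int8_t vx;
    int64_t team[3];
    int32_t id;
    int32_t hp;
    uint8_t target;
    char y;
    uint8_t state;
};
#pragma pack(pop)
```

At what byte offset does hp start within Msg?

38

0..8  score  (8B, 2-aligned)
8..9  vx  (1B, 1-aligned)
9..10  -- padding (1B)
10..34  team  (24B, 2-aligned)
34..38  id  (4B, 2-aligned)
38..42  hp  (4B, 2-aligned)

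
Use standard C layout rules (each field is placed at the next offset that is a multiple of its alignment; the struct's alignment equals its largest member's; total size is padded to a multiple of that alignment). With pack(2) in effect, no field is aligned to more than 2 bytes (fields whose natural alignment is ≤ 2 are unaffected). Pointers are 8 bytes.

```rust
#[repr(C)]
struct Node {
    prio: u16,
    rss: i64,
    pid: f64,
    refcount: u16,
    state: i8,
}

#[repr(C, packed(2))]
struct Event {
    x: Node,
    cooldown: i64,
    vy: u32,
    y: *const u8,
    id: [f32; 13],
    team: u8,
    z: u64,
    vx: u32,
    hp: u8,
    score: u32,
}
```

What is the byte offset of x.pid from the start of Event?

16

Node: @0: prio [2B, align 2] → 2; +6 pad (align 8); @8: rss [8B, align 8] → 16; @16: pid [8B, align 8] → 24; @24: refcount [2B, align 2] → 26; @26: state [1B, align 1] → 27; +5 tail pad (align 8); size 32, align 8
@0: x [32B, align 2] → 32
within Node: pid at 16
0 + 16 = 16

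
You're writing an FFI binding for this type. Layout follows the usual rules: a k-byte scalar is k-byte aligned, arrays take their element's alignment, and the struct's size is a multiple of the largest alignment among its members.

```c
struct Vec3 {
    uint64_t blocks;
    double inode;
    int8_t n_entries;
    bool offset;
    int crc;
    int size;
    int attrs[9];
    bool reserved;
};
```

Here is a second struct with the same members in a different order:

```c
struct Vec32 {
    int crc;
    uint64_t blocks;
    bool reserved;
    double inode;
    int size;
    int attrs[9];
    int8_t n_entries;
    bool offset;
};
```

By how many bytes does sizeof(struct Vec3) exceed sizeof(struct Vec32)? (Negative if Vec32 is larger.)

-8

0..8  blocks  (8B, 8-aligned)
8..16  inode  (8B, 8-aligned)
16..17  n_entries  (1B, 1-aligned)
17..18  offset  (1B, 1-aligned)
18..20  -- padding (2B)
20..24  crc  (4B, 4-aligned)
24..28  size  (4B, 4-aligned)
28..64  attrs  (36B, 4-aligned)
64..65  reserved  (1B, 1-aligned)
65..72  -- tail padding (7B)
sizeof = 72, alignof = 8
— Vec32 —
0..4  crc  (4B, 4-aligned)
4..8  -- padding (4B)
8..16  blocks  (8B, 8-aligned)
16..17  reserved  (1B, 1-aligned)
17..24  -- padding (7B)
24..32  inode  (8B, 8-aligned)
32..36  size  (4B, 4-aligned)
36..72  attrs  (36B, 4-aligned)
72..73  n_entries  (1B, 1-aligned)
73..74  offset  (1B, 1-aligned)
74..80  -- tail padding (6B)
sizeof = 80, alignof = 8
72 − 80 = -8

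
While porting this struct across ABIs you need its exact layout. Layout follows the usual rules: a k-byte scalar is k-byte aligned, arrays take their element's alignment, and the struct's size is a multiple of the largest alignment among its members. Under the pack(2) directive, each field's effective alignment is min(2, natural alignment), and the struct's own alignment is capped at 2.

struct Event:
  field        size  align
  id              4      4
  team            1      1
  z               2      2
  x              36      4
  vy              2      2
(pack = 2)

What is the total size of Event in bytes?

@0: id [4B, align 2] → 4
@4: team [1B, align 1] → 5
+1 pad (align 2)
@6: z [2B, align 2] → 8
@8: x [36B, align 2] → 44
@44: vy [2B, align 2] → 46
size 46, align 2

46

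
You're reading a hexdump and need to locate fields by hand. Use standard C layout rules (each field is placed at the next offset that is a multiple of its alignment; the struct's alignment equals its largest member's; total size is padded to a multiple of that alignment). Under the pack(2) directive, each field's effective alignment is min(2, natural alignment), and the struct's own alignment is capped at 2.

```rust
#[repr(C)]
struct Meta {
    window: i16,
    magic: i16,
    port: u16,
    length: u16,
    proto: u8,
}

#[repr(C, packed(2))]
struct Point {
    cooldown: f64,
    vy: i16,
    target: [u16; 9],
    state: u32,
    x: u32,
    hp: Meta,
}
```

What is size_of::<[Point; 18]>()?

Meta: 0..2  window  (2B, 2-aligned); 2..4  magic  (2B, 2-aligned); 4..6  port  (2B, 2-aligned); 6..8  length  (2B, 2-aligned); 8..9  proto  (1B, 1-aligned); 9..10  -- tail padding (1B); sizeof = 10, alignof = 2
0..8  cooldown  (8B, 2-aligned)
8..10  vy  (2B, 2-aligned)
10..28  target  (18B, 2-aligned)
28..32  state  (4B, 2-aligned)
32..36  x  (4B, 2-aligned)
36..46  hp  (10B, 2-aligned)
sizeof = 46, alignof = 2
array of 18: 18 × 46 = 828

828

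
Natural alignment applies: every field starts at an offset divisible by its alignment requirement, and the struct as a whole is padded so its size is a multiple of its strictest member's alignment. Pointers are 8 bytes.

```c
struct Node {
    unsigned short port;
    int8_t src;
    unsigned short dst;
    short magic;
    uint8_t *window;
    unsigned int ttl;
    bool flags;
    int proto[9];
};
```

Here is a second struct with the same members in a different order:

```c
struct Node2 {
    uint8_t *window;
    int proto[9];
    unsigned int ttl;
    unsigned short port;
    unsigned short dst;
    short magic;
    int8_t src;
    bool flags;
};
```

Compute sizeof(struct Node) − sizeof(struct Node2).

port at 0 (size 2, align 2) → ends 2
src at 2 (size 1, align 1) → ends 3
pad 1 to align 2 for dst
dst at 4 (size 2, align 2) → ends 6
magic at 6 (size 2, align 2) → ends 8
window at 8 (size 8, align 8) → ends 16
ttl at 16 (size 4, align 4) → ends 20
flags at 20 (size 1, align 1) → ends 21
pad 3 to align 4 for proto
proto at 24 (size 36, align 4) → ends 60
tail pad 4 to reach multiple of 8
total 64 bytes, alignment 8
— Node2 —
window at 0 (size 8, align 8) → ends 8
proto at 8 (size 36, align 4) → ends 44
ttl at 44 (size 4, align 4) → ends 48
port at 48 (size 2, align 2) → ends 50
dst at 50 (size 2, align 2) → ends 52
magic at 52 (size 2, align 2) → ends 54
src at 54 (size 1, align 1) → ends 55
flags at 55 (size 1, align 1) → ends 56
total 56 bytes, alignment 8
64 − 56 = 8

8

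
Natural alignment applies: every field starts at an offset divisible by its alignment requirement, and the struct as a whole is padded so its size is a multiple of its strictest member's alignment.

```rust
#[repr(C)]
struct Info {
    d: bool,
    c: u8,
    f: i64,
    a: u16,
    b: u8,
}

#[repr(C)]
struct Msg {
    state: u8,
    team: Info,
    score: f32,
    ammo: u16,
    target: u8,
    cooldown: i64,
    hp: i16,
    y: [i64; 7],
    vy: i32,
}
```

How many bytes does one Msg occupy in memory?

120 bytes

Info: @0: d [1B, align 1] → 1; @1: c [1B, align 1] → 2; +6 pad (align 8); @8: f [8B, align 8] → 16; @16: a [2B, align 2] → 18; @18: b [1B, align 1] → 19; +5 tail pad (align 8); size 24, align 8
@0: state [1B, align 1] → 1
+7 pad (align 8)
@8: team [24B, align 8] → 32
@32: score [4B, align 4] → 36
@36: ammo [2B, align 2] → 38
@38: target [1B, align 1] → 39
+1 pad (align 8)
@40: cooldown [8B, align 8] → 48
@48: hp [2B, align 2] → 50
+6 pad (align 8)
@56: y [56B, align 8] → 112
@112: vy [4B, align 4] → 116
+4 tail pad (align 8)
size 120, align 8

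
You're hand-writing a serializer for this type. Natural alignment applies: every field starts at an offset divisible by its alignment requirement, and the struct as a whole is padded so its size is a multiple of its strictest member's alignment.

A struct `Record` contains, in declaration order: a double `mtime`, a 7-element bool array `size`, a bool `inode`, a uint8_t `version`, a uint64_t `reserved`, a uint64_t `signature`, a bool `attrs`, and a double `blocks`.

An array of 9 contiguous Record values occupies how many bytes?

0..8  mtime  (8B, 8-aligned)
8..15  size  (7B, 1-aligned)
15..16  inode  (1B, 1-aligned)
16..17  version  (1B, 1-aligned)
17..24  -- padding (7B)
24..32  reserved  (8B, 8-aligned)
32..40  signature  (8B, 8-aligned)
40..41  attrs  (1B, 1-aligned)
41..48  -- padding (7B)
48..56  blocks  (8B, 8-aligned)
sizeof = 56, alignof = 8
array of 9: 9 × 56 = 504

504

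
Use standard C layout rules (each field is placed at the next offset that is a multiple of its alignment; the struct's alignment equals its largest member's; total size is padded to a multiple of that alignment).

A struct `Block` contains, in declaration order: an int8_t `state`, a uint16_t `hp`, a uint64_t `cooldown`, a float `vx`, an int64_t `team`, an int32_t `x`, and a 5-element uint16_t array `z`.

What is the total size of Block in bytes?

48 bytes

0..1  state  (1B, 1-aligned)
1..2  -- padding (1B)
2..4  hp  (2B, 2-aligned)
4..8  -- padding (4B)
8..16  cooldown  (8B, 8-aligned)
16..20  vx  (4B, 4-aligned)
20..24  -- padding (4B)
24..32  team  (8B, 8-aligned)
32..36  x  (4B, 4-aligned)
36..46  z  (10B, 2-aligned)
46..48  -- tail padding (2B)
sizeof = 48, alignof = 8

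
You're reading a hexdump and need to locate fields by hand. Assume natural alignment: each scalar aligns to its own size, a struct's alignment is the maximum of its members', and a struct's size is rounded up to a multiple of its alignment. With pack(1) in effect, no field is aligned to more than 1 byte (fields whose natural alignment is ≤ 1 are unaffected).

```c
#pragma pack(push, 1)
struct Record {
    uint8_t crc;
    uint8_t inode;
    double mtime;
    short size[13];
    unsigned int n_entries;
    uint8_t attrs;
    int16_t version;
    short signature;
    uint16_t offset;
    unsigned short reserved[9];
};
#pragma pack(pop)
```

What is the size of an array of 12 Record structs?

crc at 0 (size 1, align 1) → ends 1
inode at 1 (size 1, align 1) → ends 2
mtime at 2 (size 8, align 1) → ends 10
size at 10 (size 26, align 1) → ends 36
n_entries at 36 (size 4, align 1) → ends 40
attrs at 40 (size 1, align 1) → ends 41
version at 41 (size 2, align 1) → ends 43
signature at 43 (size 2, align 1) → ends 45
offset at 45 (size 2, align 1) → ends 47
reserved at 47 (size 18, align 1) → ends 65
total 65 bytes, alignment 1
array of 12: 12 × 65 = 780

780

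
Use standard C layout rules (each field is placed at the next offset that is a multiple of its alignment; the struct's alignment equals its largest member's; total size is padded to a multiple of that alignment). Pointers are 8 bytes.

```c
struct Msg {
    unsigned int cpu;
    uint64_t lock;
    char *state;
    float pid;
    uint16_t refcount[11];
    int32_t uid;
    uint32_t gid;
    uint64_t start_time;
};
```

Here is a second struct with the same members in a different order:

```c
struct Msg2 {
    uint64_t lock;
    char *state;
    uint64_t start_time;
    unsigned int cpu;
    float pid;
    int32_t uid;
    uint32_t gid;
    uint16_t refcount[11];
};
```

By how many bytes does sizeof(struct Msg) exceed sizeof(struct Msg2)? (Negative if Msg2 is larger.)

8

0..4  cpu  (4B, 4-aligned)
4..8  -- padding (4B)
8..16  lock  (8B, 8-aligned)
16..24  state  (8B, 8-aligned)
24..28  pid  (4B, 4-aligned)
28..50  refcount  (22B, 2-aligned)
50..52  -- padding (2B)
52..56  uid  (4B, 4-aligned)
56..60  gid  (4B, 4-aligned)
60..64  -- padding (4B)
64..72  start_time  (8B, 8-aligned)
sizeof = 72, alignof = 8
— Msg2 —
0..8  lock  (8B, 8-aligned)
8..16  state  (8B, 8-aligned)
16..24  start_time  (8B, 8-aligned)
24..28  cpu  (4B, 4-aligned)
28..32  pid  (4B, 4-aligned)
32..36  uid  (4B, 4-aligned)
36..40  gid  (4B, 4-aligned)
40..62  refcount  (22B, 2-aligned)
62..64  -- tail padding (2B)
sizeof = 64, alignof = 8
72 − 64 = 8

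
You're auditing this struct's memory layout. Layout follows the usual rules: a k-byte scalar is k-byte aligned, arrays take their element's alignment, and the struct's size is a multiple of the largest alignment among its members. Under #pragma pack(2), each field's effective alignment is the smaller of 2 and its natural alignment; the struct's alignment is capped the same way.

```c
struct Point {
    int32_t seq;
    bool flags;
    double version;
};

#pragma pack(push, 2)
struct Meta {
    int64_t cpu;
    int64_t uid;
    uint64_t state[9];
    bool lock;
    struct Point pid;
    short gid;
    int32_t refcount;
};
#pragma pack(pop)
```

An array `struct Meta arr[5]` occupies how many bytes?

Point: @0: seq [4B, align 4] → 4; @4: flags [1B, align 1] → 5; +3 pad (align 8); @8: version [8B, align 8] → 16; size 16, align 8
@0: cpu [8B, align 2] → 8
@8: uid [8B, align 2] → 16
@16: state [72B, align 2] → 88
@88: lock [1B, align 1] → 89
+1 pad (align 2)
@90: pid [16B, align 2] → 106
@106: gid [2B, align 2] → 108
@108: refcount [4B, align 2] → 112
size 112, align 2
array of 5: 5 × 112 = 560

560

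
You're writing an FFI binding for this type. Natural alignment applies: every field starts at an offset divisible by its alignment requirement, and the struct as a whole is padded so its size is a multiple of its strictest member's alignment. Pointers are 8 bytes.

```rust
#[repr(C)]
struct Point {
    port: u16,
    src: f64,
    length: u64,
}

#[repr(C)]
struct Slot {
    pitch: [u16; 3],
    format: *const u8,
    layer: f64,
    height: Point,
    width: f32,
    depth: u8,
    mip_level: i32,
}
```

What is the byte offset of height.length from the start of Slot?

Point: port at 0 (size 2, align 2) → ends 2; pad 6 to align 8 for src; src at 8 (size 8, align 8) → ends 16; length at 16 (size 8, align 8) → ends 24; total 24 bytes, alignment 8
pitch at 0 (size 6, align 2) → ends 6
pad 2 to align 8 for format
format at 8 (size 8, align 8) → ends 16
layer at 16 (size 8, align 8) → ends 24
height at 24 (size 24, align 8) → ends 48
within Point: length at 16
24 + 16 = 40

40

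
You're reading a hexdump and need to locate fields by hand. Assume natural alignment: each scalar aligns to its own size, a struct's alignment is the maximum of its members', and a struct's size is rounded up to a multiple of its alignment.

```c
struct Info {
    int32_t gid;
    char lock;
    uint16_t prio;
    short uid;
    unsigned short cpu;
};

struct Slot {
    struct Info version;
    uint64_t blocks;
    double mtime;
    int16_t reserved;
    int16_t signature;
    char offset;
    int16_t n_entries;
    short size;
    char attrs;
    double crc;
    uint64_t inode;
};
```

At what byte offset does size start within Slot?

Info: 0..4  gid  (4B, 4-aligned); 4..5  lock  (1B, 1-aligned); 5..6  -- padding (1B); 6..8  prio  (2B, 2-aligned); 8..10  uid  (2B, 2-aligned); 10..12  cpu  (2B, 2-aligned); sizeof = 12, alignof = 4
0..12  version  (12B, 4-aligned)
12..16  -- padding (4B)
16..24  blocks  (8B, 8-aligned)
24..32  mtime  (8B, 8-aligned)
32..34  reserved  (2B, 2-aligned)
34..36  signature  (2B, 2-aligned)
36..37  offset  (1B, 1-aligned)
37..38  -- padding (1B)
38..40  n_entries  (2B, 2-aligned)
40..42  size  (2B, 2-aligned)

40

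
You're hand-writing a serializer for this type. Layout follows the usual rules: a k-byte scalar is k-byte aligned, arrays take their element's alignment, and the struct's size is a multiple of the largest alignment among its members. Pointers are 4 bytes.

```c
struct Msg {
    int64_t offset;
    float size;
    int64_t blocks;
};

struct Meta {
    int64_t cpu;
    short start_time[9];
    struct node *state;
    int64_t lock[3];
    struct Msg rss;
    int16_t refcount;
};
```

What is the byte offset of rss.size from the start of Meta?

64

Msg: @0: offset [8B, align 8] → 8; @8: size [4B, align 4] → 12; +4 pad (align 8); @16: blocks [8B, align 8] → 24; size 24, align 8
@0: cpu [8B, align 8] → 8
@8: start_time [18B, align 2] → 26
+2 pad (align 4)
@28: state [4B, align 4] → 32
@32: lock [24B, align 8] → 56
@56: rss [24B, align 8] → 80
within Msg: size at 8
56 + 8 = 64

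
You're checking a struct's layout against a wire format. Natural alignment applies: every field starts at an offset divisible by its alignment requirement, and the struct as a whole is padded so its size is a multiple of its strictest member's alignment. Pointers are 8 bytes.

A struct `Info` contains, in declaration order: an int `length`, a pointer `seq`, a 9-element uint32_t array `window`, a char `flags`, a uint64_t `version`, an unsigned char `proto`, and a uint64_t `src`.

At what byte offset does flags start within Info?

@0: length [4B, align 4] → 4
+4 pad (align 8)
@8: seq [8B, align 8] → 16
@16: window [36B, align 4] → 52
@52: flags [1B, align 1] → 53

52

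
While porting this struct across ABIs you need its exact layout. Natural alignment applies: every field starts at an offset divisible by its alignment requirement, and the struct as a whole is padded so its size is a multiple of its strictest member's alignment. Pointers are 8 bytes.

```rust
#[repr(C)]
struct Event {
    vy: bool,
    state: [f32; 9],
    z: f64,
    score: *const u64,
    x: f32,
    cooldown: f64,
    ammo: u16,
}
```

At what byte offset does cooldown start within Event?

0..1  vy  (1B, 1-aligned)
1..4  -- padding (3B)
4..40  state  (36B, 4-aligned)
40..48  z  (8B, 8-aligned)
48..56  score  (8B, 8-aligned)
56..60  x  (4B, 4-aligned)
60..64  -- padding (4B)
64..72  cooldown  (8B, 8-aligned)

64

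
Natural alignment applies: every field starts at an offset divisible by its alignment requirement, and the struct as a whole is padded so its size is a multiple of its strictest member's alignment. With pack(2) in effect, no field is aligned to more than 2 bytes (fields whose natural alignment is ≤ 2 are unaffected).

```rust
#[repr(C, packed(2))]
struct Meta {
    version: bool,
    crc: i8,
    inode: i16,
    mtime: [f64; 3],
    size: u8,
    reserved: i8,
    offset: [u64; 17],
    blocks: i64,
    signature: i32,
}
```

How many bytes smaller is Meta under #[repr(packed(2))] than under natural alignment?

natural layout:
  version at 0 (size 1, align 1) → ends 1
  crc at 1 (size 1, align 1) → ends 2
  inode at 2 (size 2, align 2) → ends 4
  pad 4 to align 8 for mtime
  mtime at 8 (size 24, align 8) → ends 32
  size at 32 (size 1, align 1) → ends 33
  reserved at 33 (size 1, align 1) → ends 34
  pad 6 to align 8 for offset
  offset at 40 (size 136, align 8) → ends 176
  blocks at 176 (size 8, align 8) → ends 184
  signature at 184 (size 4, align 4) → ends 188
  tail pad 4 to reach multiple of 8
  total 192 bytes, alignment 8
packed(2) layout:
  version at 0 (size 1, align 1) → ends 1
  crc at 1 (size 1, align 1) → ends 2
  inode at 2 (size 2, align 2) → ends 4
  mtime at 4 (size 24, align 2) → ends 28
  size at 28 (size 1, align 1) → ends 29
  reserved at 29 (size 1, align 1) → ends 30
  offset at 30 (size 136, align 2) → ends 166
  blocks at 166 (size 8, align 2) → ends 174
  signature at 174 (size 4, align 2) → ends 178
  total 178 bytes, alignment 2
192 − 178 = 14

14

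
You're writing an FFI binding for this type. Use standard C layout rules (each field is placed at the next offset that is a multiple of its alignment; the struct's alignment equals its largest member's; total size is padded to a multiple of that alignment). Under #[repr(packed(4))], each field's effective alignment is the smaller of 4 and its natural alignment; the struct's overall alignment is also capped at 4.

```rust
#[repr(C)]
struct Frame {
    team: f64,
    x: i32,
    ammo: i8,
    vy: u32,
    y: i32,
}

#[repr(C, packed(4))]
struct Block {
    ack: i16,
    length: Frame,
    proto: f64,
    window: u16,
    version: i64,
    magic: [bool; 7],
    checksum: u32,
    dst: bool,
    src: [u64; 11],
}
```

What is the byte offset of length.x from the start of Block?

12

Frame: @0: team [8B, align 8] → 8; @8: x [4B, align 4] → 12; @12: ammo [1B, align 1] → 13; +3 pad (align 4); @16: vy [4B, align 4] → 20; @20: y [4B, align 4] → 24; size 24, align 8
@0: ack [2B, align 2] → 2
+2 pad (align 4)
@4: length [24B, align 4] → 28
within Frame: x at 8
4 + 8 = 12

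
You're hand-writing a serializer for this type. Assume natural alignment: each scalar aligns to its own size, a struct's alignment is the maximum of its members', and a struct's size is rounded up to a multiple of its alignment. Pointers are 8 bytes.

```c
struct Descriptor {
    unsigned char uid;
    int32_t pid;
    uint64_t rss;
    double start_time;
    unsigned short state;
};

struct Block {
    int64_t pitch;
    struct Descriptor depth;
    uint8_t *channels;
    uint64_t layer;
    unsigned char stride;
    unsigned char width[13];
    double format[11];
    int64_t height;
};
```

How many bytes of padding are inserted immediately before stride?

0

Descriptor: uid at 0 (size 1, align 1) → ends 1; pad 3 to align 4 for pid; pid at 4 (size 4, align 4) → ends 8; rss at 8 (size 8, align 8) → ends 16; start_time at 16 (size 8, align 8) → ends 24; state at 24 (size 2, align 2) → ends 26; tail pad 6 to reach multiple of 8; total 32 bytes, alignment 8
pitch at 0 (size 8, align 8) → ends 8
depth at 8 (size 32, align 8) → ends 40
channels at 40 (size 8, align 8) → ends 48
layer at 48 (size 8, align 8) → ends 56
stride at 56 (size 1, align 1) → ends 57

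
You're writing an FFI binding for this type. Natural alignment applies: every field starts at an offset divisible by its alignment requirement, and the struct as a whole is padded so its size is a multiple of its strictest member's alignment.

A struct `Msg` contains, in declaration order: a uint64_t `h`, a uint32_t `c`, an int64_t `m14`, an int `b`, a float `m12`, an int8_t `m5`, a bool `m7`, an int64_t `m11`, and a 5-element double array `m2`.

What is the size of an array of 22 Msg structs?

@0: h [8B, align 8] → 8
@8: c [4B, align 4] → 12
+4 pad (align 8)
@16: m14 [8B, align 8] → 24
@24: b [4B, align 4] → 28
@28: m12 [4B, align 4] → 32
@32: m5 [1B, align 1] → 33
@33: m7 [1B, align 1] → 34
+6 pad (align 8)
@40: m11 [8B, align 8] → 48
@48: m2 [40B, align 8] → 88
size 88, align 8
array of 22: 22 × 88 = 1936

1936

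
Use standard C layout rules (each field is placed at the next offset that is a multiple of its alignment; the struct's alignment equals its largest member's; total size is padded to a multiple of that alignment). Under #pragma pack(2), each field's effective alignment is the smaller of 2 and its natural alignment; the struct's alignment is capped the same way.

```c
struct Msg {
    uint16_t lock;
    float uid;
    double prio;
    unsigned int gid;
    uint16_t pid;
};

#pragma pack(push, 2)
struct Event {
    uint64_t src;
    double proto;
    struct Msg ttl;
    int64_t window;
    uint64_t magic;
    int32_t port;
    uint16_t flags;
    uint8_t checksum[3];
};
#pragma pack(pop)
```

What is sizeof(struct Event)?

Msg: lock at 0 (size 2, align 2) → ends 2; pad 2 to align 4 for uid; uid at 4 (size 4, align 4) → ends 8; prio at 8 (size 8, align 8) → ends 16; gid at 16 (size 4, align 4) → ends 20; pid at 20 (size 2, align 2) → ends 22; tail pad 2 to reach multiple of 8; total 24 bytes, alignment 8
src at 0 (size 8, align 2) → ends 8
proto at 8 (size 8, align 2) → ends 16
ttl at 16 (size 24, align 2) → ends 40
window at 40 (size 8, align 2) → ends 48
magic at 48 (size 8, align 2) → ends 56
port at 56 (size 4, align 2) → ends 60
flags at 60 (size 2, align 2) → ends 62
checksum at 62 (size 3, align 1) → ends 65
tail pad 1 to reach multiple of 2
total 66 bytes, alignment 2

66 bytes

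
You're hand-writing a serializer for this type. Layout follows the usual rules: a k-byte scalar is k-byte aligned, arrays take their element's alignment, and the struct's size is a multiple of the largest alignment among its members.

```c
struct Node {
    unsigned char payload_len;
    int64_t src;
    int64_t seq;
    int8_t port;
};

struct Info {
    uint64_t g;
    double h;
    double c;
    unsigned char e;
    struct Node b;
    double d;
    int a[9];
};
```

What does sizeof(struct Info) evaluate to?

Node: @0: payload_len [1B, align 1] → 1; +7 pad (align 8); @8: src [8B, align 8] → 16; @16: seq [8B, align 8] → 24; @24: port [1B, align 1] → 25; +7 tail pad (align 8); size 32, align 8
@0: g [8B, align 8] → 8
@8: h [8B, align 8] → 16
@16: c [8B, align 8] → 24
@24: e [1B, align 1] → 25
+7 pad (align 8)
@32: b [32B, align 8] → 64
@64: d [8B, align 8] → 72
@72: a [36B, align 4] → 108
+4 tail pad (align 8)
size 112, align 8

112 bytes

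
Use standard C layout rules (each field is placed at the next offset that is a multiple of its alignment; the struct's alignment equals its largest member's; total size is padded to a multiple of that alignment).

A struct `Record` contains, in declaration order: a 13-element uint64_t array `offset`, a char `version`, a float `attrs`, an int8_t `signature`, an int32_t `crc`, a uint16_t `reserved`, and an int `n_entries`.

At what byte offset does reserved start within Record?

120

offset at 0 (size 104, align 8) → ends 104
version at 104 (size 1, align 1) → ends 105
pad 3 to align 4 for attrs
attrs at 108 (size 4, align 4) → ends 112
signature at 112 (size 1, align 1) → ends 113
pad 3 to align 4 for crc
crc at 116 (size 4, align 4) → ends 120
reserved at 120 (size 2, align 2) → ends 122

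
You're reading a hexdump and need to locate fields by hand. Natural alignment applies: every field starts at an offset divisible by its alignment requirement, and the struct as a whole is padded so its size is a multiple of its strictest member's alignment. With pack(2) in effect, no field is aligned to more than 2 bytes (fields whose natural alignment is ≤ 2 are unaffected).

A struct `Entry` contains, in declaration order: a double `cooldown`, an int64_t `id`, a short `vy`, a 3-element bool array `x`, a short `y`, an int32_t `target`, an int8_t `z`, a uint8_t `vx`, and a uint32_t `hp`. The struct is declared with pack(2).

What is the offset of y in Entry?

22

cooldown at 0 (size 8, align 2) → ends 8
id at 8 (size 8, align 2) → ends 16
vy at 16 (size 2, align 2) → ends 18
x at 18 (size 3, align 1) → ends 21
pad 1 to align 2 for y
y at 22 (size 2, align 2) → ends 24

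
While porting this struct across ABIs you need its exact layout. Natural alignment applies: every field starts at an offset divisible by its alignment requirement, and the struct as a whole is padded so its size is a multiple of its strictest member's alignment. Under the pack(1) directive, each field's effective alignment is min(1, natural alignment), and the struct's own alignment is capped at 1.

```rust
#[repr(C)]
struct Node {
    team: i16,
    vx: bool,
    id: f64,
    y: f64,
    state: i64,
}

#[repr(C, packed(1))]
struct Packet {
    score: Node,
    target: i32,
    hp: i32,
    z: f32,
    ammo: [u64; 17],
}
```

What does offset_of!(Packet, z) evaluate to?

40

Node: @0: team [2B, align 2] → 2; @2: vx [1B, align 1] → 3; +5 pad (align 8); @8: id [8B, align 8] → 16; @16: y [8B, align 8] → 24; @24: state [8B, align 8] → 32; size 32, align 8
@0: score [32B, align 1] → 32
@32: target [4B, align 1] → 36
@36: hp [4B, align 1] → 40
@40: z [4B, align 1] → 44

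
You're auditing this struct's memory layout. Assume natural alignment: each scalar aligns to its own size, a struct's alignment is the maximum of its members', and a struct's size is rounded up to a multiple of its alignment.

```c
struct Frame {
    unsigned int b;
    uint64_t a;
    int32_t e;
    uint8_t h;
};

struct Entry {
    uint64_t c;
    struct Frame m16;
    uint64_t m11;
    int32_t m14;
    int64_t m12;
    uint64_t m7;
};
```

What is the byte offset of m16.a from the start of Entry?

Frame: 0..4  b  (4B, 4-aligned); 4..8  -- padding (4B); 8..16  a  (8B, 8-aligned); 16..20  e  (4B, 4-aligned); 20..21  h  (1B, 1-aligned); 21..24  -- tail padding (3B); sizeof = 24, alignof = 8
0..8  c  (8B, 8-aligned)
8..32  m16  (24B, 8-aligned)
within Frame: a at 8
8 + 8 = 16

16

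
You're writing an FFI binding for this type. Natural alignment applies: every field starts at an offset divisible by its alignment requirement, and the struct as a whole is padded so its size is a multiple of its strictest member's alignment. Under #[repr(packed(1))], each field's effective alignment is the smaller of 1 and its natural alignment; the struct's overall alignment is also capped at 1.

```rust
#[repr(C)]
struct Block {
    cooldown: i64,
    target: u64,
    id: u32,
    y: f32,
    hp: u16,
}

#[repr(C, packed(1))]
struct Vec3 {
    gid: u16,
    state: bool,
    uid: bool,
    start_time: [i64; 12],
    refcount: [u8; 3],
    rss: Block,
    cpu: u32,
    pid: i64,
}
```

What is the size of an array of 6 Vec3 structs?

882

Block: @0: cooldown [8B, align 8] → 8; @8: target [8B, align 8] → 16; @16: id [4B, align 4] → 20; @20: y [4B, align 4] → 24; @24: hp [2B, align 2] → 26; +6 tail pad (align 8); size 32, align 8
@0: gid [2B, align 1] → 2
@2: state [1B, align 1] → 3
@3: uid [1B, align 1] → 4
@4: start_time [96B, align 1] → 100
@100: refcount [3B, align 1] → 103
@103: rss [32B, align 1] → 135
@135: cpu [4B, align 1] → 139
@139: pid [8B, align 1] → 147
size 147, align 1
array of 6: 6 × 147 = 882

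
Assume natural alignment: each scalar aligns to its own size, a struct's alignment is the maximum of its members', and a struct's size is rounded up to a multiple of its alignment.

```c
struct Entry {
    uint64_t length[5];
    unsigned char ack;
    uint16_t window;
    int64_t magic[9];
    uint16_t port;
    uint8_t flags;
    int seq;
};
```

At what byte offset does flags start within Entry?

length at 0 (size 40, align 8) → ends 40
ack at 40 (size 1, align 1) → ends 41
pad 1 to align 2 for window
window at 42 (size 2, align 2) → ends 44
pad 4 to align 8 for magic
magic at 48 (size 72, align 8) → ends 120
port at 120 (size 2, align 2) → ends 122
flags at 122 (size 1, align 1) → ends 123

122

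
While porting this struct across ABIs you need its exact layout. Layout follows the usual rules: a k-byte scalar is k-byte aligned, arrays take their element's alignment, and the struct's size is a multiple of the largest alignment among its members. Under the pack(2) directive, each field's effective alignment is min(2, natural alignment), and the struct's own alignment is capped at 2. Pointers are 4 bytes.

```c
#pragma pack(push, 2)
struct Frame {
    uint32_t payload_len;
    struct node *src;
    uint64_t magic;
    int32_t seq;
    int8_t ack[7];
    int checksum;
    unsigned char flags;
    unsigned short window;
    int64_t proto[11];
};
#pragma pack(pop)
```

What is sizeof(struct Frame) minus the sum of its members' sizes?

@0: payload_len [4B, align 2] → 4
@4: src [4B, align 2] → 8
@8: magic [8B, align 2] → 16
@16: seq [4B, align 2] → 20
@20: ack [7B, align 1] → 27
+1 pad (align 2)
@28: checksum [4B, align 2] → 32
@32: flags [1B, align 1] → 33
+1 pad (align 2)
@34: window [2B, align 2] → 36
@36: proto [88B, align 2] → 124
size 124, align 2
data bytes 122, size 124 → padding 2

2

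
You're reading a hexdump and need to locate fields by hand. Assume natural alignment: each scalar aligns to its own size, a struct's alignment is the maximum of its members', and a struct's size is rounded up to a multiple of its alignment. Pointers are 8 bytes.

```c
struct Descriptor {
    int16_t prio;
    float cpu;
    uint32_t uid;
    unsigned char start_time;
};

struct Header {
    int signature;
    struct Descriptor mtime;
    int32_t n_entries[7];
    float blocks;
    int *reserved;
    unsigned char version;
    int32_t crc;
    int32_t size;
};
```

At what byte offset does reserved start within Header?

56

Descriptor: @0: prio [2B, align 2] → 2; +2 pad (align 4); @4: cpu [4B, align 4] → 8; @8: uid [4B, align 4] → 12; @12: start_time [1B, align 1] → 13; +3 tail pad (align 4); size 16, align 4
@0: signature [4B, align 4] → 4
@4: mtime [16B, align 4] → 20
@20: n_entries [28B, align 4] → 48
@48: blocks [4B, align 4] → 52
+4 pad (align 8)
@56: reserved [8B, align 8] → 64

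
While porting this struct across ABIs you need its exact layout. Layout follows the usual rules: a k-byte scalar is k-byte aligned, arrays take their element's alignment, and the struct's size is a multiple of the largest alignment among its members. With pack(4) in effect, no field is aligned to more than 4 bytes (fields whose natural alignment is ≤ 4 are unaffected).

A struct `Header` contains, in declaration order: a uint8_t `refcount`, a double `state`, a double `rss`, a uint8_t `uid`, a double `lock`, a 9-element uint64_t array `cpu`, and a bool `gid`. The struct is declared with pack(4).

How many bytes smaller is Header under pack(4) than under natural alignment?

12

natural layout:
  0..1  refcount  (1B, 1-aligned)
  1..8  -- padding (7B)
  8..16  state  (8B, 8-aligned)
  16..24  rss  (8B, 8-aligned)
  24..25  uid  (1B, 1-aligned)
  25..32  -- padding (7B)
  32..40  lock  (8B, 8-aligned)
  40..112  cpu  (72B, 8-aligned)
  112..113  gid  (1B, 1-aligned)
  113..120  -- tail padding (7B)
  sizeof = 120, alignof = 8
packed(4) layout:
  0..1  refcount  (1B, 1-aligned)
  1..4  -- padding (3B)
  4..12  state  (8B, 4-aligned)
  12..20  rss  (8B, 4-aligned)
  20..21  uid  (1B, 1-aligned)
  21..24  -- padding (3B)
  24..32  lock  (8B, 4-aligned)
  32..104  cpu  (72B, 4-aligned)
  104..105  gid  (1B, 1-aligned)
  105..108  -- tail padding (3B)
  sizeof = 108, alignof = 4
120 − 108 = 12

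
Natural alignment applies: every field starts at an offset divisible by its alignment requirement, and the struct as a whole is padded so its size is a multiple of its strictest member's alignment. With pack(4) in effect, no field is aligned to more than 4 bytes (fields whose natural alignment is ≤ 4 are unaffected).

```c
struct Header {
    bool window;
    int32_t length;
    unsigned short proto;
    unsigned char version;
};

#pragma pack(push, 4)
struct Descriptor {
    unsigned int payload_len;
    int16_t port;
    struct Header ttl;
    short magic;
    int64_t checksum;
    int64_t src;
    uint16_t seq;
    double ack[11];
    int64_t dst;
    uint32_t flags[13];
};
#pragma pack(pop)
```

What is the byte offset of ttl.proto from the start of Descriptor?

16

Header: 0..1  window  (1B, 1-aligned); 1..4  -- padding (3B); 4..8  length  (4B, 4-aligned); 8..10  proto  (2B, 2-aligned); 10..11  version  (1B, 1-aligned); 11..12  -- tail padding (1B); sizeof = 12, alignof = 4
0..4  payload_len  (4B, 4-aligned)
4..6  port  (2B, 2-aligned)
6..8  -- padding (2B)
8..20  ttl  (12B, 4-aligned)
within Header: proto at 8
8 + 8 = 16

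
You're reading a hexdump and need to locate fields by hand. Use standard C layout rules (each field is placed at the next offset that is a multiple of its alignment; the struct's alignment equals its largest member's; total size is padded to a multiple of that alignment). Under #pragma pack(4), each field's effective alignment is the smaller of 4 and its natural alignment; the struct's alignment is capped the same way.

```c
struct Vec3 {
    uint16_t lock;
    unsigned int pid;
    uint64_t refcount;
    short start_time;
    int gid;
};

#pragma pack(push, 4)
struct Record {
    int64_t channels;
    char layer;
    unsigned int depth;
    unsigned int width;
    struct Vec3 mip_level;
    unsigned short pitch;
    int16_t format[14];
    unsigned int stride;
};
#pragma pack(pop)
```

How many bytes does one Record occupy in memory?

Vec3: 0..2  lock  (2B, 2-aligned); 2..4  -- padding (2B); 4..8  pid  (4B, 4-aligned); 8..16  refcount  (8B, 8-aligned); 16..18  start_time  (2B, 2-aligned); 18..20  -- padding (2B); 20..24  gid  (4B, 4-aligned); sizeof = 24, alignof = 8
0..8  channels  (8B, 4-aligned)
8..9  layer  (1B, 1-aligned)
9..12  -- padding (3B)
12..16  depth  (4B, 4-aligned)
16..20  width  (4B, 4-aligned)
20..44  mip_level  (24B, 4-aligned)
44..46  pitch  (2B, 2-aligned)
46..74  format  (28B, 2-aligned)
74..76  -- padding (2B)
76..80  stride  (4B, 4-aligned)
sizeof = 80, alignof = 4

80 bytes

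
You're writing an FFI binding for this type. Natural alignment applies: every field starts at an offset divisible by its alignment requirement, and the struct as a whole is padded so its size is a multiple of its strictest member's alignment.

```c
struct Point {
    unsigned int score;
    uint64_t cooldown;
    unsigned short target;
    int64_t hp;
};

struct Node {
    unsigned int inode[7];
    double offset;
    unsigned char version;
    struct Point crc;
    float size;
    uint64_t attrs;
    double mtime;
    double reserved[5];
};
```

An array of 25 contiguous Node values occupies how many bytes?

Point: @0: score [4B, align 4] → 4; +4 pad (align 8); @8: cooldown [8B, align 8] → 16; @16: target [2B, align 2] → 18; +6 pad (align 8); @24: hp [8B, align 8] → 32; size 32, align 8
@0: inode [28B, align 4] → 28
+4 pad (align 8)
@32: offset [8B, align 8] → 40
@40: version [1B, align 1] → 41
+7 pad (align 8)
@48: crc [32B, align 8] → 80
@80: size [4B, align 4] → 84
+4 pad (align 8)
@88: attrs [8B, align 8] → 96
@96: mtime [8B, align 8] → 104
@104: reserved [40B, align 8] → 144
size 144, align 8
array of 25: 25 × 144 = 3600

3600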